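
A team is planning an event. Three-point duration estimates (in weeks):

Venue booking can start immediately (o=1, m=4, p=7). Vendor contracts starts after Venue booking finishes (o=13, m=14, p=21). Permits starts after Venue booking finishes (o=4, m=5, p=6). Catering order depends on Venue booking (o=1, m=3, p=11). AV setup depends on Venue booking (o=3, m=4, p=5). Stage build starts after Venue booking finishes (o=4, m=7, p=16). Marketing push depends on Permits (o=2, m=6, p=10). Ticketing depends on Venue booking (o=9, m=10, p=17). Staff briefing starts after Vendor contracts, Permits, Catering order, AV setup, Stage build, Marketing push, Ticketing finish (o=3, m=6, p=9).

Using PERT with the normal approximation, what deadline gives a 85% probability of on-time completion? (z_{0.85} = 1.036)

27.0 weeks

te_Venue booking = (1 + 4·4 + 7)/6 = 24/6 = 4; σ²_Venue booking = ((7−1)/6)² = 1.000
te_Vendor contracts = (13 + 4·14 + 21)/6 = 90/6 = 15; σ²_Vendor contracts = ((21−13)/6)² = 1.778
te_Permits = (4 + 4·5 + 6)/6 = 30/6 = 5; σ²_Permits = ((6−4)/6)² = 0.111
te_Catering order = (1 + 4·3 + 11)/6 = 24/6 = 4; σ²_Catering order = ((11−1)/6)² = 2.778
te_AV setup = (3 + 4·4 + 5)/6 = 24/6 = 4; σ²_AV setup = ((5−3)/6)² = 0.111
te_Stage build = (4 + 4·7 + 16)/6 = 48/6 = 8; σ²_Stage build = ((16−4)/6)² = 4.000
te_Marketing push = (2 + 4·6 + 10)/6 = 36/6 = 6; σ²_Marketing push = ((10−2)/6)² = 1.778
te_Ticketing = (9 + 4·10 + 17)/6 = 66/6 = 11; σ²_Ticketing = ((17−9)/6)² = 1.778
te_Staff briefing = (3 + 4·6 + 9)/6 = 36/6 = 6; σ²_Staff briefing = ((9−3)/6)² = 1.000

Forward pass:
ES_Venue booking = 0; EF_Venue booking = 4
ES_Vendor contracts = 4; EF_Vendor contracts = 4+15 = 19
ES_Permits = 4; EF_Permits = 4+5 = 9
ES_Catering order = 4; EF_Catering order = 4+4 = 8
ES_AV setup = 4; EF_AV setup = 4+4 = 8
ES_Stage build = 4; EF_Stage build = 4+8 = 12
ES_Marketing push = 9; EF_Marketing push = 9+6 = 15
ES_Ticketing = 4; EF_Ticketing = 4+11 = 15
ES_Staff briefing = max(EF_Vendor contracts=19, EF_Permits=9, EF_Catering order=8, EF_AV setup=8, EF_Stage build=12, EF_Marketing push=15, EF_Ticketing=15) = 19; EF_Staff briefing = 19+6 = 25
Expected project duration μ = 25 weeks. Critical path: Venue booking → Vendor contracts → Staff briefing.

Variance along critical path = 1.000 + 1.778 + 1.000 = 3.778; σ = 1.944 weeks.
D = μ + z·σ = 25 + 1.036·1.944 = 27.0 weeks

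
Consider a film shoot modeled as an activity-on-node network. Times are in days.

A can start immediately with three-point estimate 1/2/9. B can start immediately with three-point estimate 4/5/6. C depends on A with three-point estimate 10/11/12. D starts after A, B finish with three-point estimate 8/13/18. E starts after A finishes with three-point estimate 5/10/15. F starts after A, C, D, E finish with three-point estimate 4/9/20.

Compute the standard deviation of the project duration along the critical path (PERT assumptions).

3.16 days

te_A = (1 + 4·2 + 9)/6 = 18/6 = 3; σ²_A = ((9−1)/6)² = 1.778
te_B = (4 + 4·5 + 6)/6 = 30/6 = 5; σ²_B = ((6−4)/6)² = 0.111
te_C = (10 + 4·11 + 12)/6 = 66/6 = 11; σ²_C = ((12−10)/6)² = 0.111
te_D = (8 + 4·13 + 18)/6 = 78/6 = 13; σ²_D = ((18−8)/6)² = 2.778
te_E = (5 + 4·10 + 15)/6 = 60/6 = 10; σ²_E = ((15−5)/6)² = 2.778
te_F = (4 + 4·9 + 20)/6 = 60/6 = 10; σ²_F = ((20−4)/6)² = 7.111

Forward pass:
ES_A = 0; EF_A = 3
ES_B = 0; EF_B = 5
ES_C = 3; EF_C = 3+11 = 14
ES_D = max(EF_A=3, EF_B=5) = 5; EF_D = 5+13 = 18
ES_E = 3; EF_E = 3+10 = 13
ES_F = max(EF_A=3, EF_C=14, EF_D=18, EF_E=13) = 18; EF_F = 18+10 = 28
Expected project duration μ = 28 days. Critical path: B → D → F.

Variance along critical path = 0.111 + 2.778 + 7.111 = 10.000
σ = √10.000 = 3.162 days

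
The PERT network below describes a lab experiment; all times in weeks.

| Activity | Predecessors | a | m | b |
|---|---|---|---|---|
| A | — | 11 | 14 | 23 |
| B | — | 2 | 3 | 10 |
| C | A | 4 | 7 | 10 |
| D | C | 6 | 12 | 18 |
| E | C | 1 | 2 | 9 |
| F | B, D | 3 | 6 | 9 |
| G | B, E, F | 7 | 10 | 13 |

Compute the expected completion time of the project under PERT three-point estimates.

50 weeks

te_A = (11 + 4·14 + 23)/6 = 90/6 = 15
te_B = (2 + 4·3 + 10)/6 = 24/6 = 4
te_C = (4 + 4·7 + 10)/6 = 42/6 = 7
te_D = (6 + 4·12 + 18)/6 = 72/6 = 12
te_E = (1 + 4·2 + 9)/6 = 18/6 = 3
te_F = (3 + 4·6 + 9)/6 = 36/6 = 6
te_G = (7 + 4·10 + 13)/6 = 60/6 = 10

Forward pass:
ES_A = 0; EF_A = 15
ES_B = 0; EF_B = 4
ES_C = 15; EF_C = 15+7 = 22
ES_D = 22; EF_D = 22+12 = 34
ES_E = 22; EF_E = 22+3 = 25
ES_F = max(EF_B=4, EF_D=34) = 34; EF_F = 34+6 = 40
ES_G = max(EF_B=4, EF_E=25, EF_F=40) = 40; EF_G = 40+10 = 50
Expected project duration μ = 50 weeks. Critical path: A → C → D → F → G.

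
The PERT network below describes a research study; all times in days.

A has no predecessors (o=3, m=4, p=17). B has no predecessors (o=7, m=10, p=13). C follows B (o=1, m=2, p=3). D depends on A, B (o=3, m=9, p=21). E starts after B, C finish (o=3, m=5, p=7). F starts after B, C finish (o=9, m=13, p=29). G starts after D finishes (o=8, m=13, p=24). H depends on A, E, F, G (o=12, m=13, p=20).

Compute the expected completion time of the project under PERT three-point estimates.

48 days

te_A = (3 + 4·4 + 17)/6 = 36/6 = 6
te_B = (7 + 4·10 + 13)/6 = 60/6 = 10
te_C = (1 + 4·2 + 3)/6 = 12/6 = 2
te_D = (3 + 4·9 + 21)/6 = 60/6 = 10
te_E = (3 + 4·5 + 7)/6 = 30/6 = 5
te_F = (9 + 4·13 + 29)/6 = 90/6 = 15
te_G = (8 + 4·13 + 24)/6 = 84/6 = 14
te_H = (12 + 4·13 + 20)/6 = 84/6 = 14

Forward pass:
ES_A = 0; EF_A = 6
ES_B = 0; EF_B = 10
ES_C = 10; EF_C = 10+2 = 12
ES_D = max(EF_A=6, EF_B=10) = 10; EF_D = 10+10 = 20
ES_E = max(EF_B=10, EF_C=12) = 12; EF_E = 12+5 = 17
ES_F = max(EF_B=10, EF_C=12) = 12; EF_F = 12+15 = 27
ES_G = 20; EF_G = 20+14 = 34
ES_H = max(EF_A=6, EF_E=17, EF_F=27, EF_G=34) = 34; EF_H = 34+14 = 48
Expected project duration μ = 48 days. Critical path: B → D → G → H.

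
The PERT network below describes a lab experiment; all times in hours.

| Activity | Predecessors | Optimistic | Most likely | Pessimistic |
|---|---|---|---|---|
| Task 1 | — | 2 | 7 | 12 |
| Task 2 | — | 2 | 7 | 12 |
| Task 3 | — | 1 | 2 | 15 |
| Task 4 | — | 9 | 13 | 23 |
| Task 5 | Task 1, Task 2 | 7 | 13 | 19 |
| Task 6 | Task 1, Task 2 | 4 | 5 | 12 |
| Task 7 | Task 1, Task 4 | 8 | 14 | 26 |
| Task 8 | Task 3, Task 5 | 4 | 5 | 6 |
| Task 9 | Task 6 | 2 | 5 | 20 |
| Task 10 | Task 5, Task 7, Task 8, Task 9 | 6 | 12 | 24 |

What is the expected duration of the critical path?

te_Task 1 = (2 + 4·7 + 12)/6 = 42/6 = 7
te_Task 2 = (2 + 4·7 + 12)/6 = 42/6 = 7
te_Task 3 = (1 + 4·2 + 15)/6 = 24/6 = 4
te_Task 4 = (9 + 4·13 + 23)/6 = 84/6 = 14
te_Task 5 = (7 + 4·13 + 19)/6 = 78/6 = 13
te_Task 6 = (4 + 4·5 + 12)/6 = 36/6 = 6
te_Task 7 = (8 + 4·14 + 26)/6 = 90/6 = 15
te_Task 8 = (4 + 4·5 + 6)/6 = 30/6 = 5
te_Task 9 = (2 + 4·5 + 20)/6 = 42/6 = 7
te_Task 10 = (6 + 4·12 + 24)/6 = 78/6 = 13

Forward pass:
ES_Task 1 = 0; EF_Task 1 = 7
ES_Task 2 = 0; EF_Task 2 = 7
ES_Task 3 = 0; EF_Task 3 = 4
ES_Task 4 = 0; EF_Task 4 = 14
ES_Task 5 = max(EF_Task 1=7, EF_Task 2=7) = 7; EF_Task 5 = 7+13 = 20
ES_Task 6 = max(EF_Task 1=7, EF_Task 2=7) = 7; EF_Task 6 = 7+6 = 13
ES_Task 7 = max(EF_Task 1=7, EF_Task 4=14) = 14; EF_Task 7 = 14+15 = 29
ES_Task 8 = max(EF_Task 3=4, EF_Task 5=20) = 20; EF_Task 8 = 20+5 = 25
ES_Task 9 = 13; EF_Task 9 = 13+7 = 20
ES_Task 10 = max(EF_Task 5=20, EF_Task 7=29, EF_Task 8=25, EF_Task 9=20) = 29; EF_Task 10 = 29+13 = 42
Expected project duration μ = 42 hours. Critical path: Task 4 → Task 7 → Task 10.

42 hours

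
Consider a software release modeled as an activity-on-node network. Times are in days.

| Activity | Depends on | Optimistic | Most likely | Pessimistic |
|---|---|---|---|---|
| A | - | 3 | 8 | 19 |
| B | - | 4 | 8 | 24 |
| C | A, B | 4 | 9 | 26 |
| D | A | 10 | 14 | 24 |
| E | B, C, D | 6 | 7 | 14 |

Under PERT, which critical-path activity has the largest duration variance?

A

te_A = (3 + 4·8 + 19)/6 = 54/6 = 9; σ²_A = ((19−3)/6)² = 7.111
te_B = (4 + 4·8 + 24)/6 = 60/6 = 10; σ²_B = ((24−4)/6)² = 11.111
te_C = (4 + 4·9 + 26)/6 = 66/6 = 11; σ²_C = ((26−4)/6)² = 13.444
te_D = (10 + 4·14 + 24)/6 = 90/6 = 15; σ²_D = ((24−10)/6)² = 5.444
te_E = (6 + 4·7 + 14)/6 = 48/6 = 8; σ²_E = ((14−6)/6)² = 1.778

Forward pass:
ES_A = 0; EF_A = 9
ES_B = 0; EF_B = 10
ES_C = max(EF_A=9, EF_B=10) = 10; EF_C = 10+11 = 21
ES_D = 9; EF_D = 9+15 = 24
ES_E = max(EF_B=10, EF_C=21, EF_D=24) = 24; EF_E = 24+8 = 32
Expected project duration μ = 32 days. Critical path: A → D → E.

Variances on critical path: σ²_A=7.111, σ²_D=5.444, σ²_E=1.778.
Largest is σ²_A = 7.111.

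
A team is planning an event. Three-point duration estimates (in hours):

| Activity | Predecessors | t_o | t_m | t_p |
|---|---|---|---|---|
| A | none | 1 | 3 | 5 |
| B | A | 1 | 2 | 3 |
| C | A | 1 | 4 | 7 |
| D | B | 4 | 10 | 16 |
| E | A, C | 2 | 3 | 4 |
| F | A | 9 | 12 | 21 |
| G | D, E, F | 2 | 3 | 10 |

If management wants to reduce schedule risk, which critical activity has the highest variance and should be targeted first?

te_A = (1 + 4·3 + 5)/6 = 18/6 = 3; σ²_A = ((5−1)/6)² = 0.444
te_B = (1 + 4·2 + 3)/6 = 12/6 = 2; σ²_B = ((3−1)/6)² = 0.111
te_C = (1 + 4·4 + 7)/6 = 24/6 = 4; σ²_C = ((7−1)/6)² = 1.000
te_D = (4 + 4·10 + 16)/6 = 60/6 = 10; σ²_D = ((16−4)/6)² = 4.000
te_E = (2 + 4·3 + 4)/6 = 18/6 = 3; σ²_E = ((4−2)/6)² = 0.111
te_F = (9 + 4·12 + 21)/6 = 78/6 = 13; σ²_F = ((21−9)/6)² = 4.000
te_G = (2 + 4·3 + 10)/6 = 24/6 = 4; σ²_G = ((10−2)/6)² = 1.778

Forward pass:
ES_A = 0; EF_A = 3
ES_B = 3; EF_B = 3+2 = 5
ES_C = 3; EF_C = 3+4 = 7
ES_D = 5; EF_D = 5+10 = 15
ES_E = max(EF_A=3, EF_C=7) = 7; EF_E = 7+3 = 10
ES_F = 3; EF_F = 3+13 = 16
ES_G = max(EF_D=15, EF_E=10, EF_F=16) = 16; EF_G = 16+4 = 20
Expected project duration μ = 20 hours. Critical path: A → F → G.

Variances on critical path: σ²_A=0.444, σ²_F=4.000, σ²_G=1.778.
Largest is σ²_F = 4.000.

F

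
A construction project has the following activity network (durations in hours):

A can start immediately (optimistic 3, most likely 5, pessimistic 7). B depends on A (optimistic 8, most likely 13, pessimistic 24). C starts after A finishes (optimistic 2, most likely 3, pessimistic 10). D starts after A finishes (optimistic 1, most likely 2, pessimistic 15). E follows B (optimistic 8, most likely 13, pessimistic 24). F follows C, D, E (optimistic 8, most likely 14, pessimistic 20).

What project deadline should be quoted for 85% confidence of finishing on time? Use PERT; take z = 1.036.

te_A = (3 + 4·5 + 7)/6 = 30/6 = 5; σ²_A = ((7−3)/6)² = 0.444
te_B = (8 + 4·13 + 24)/6 = 84/6 = 14; σ²_B = ((24−8)/6)² = 7.111
te_C = (2 + 4·3 + 10)/6 = 24/6 = 4; σ²_C = ((10−2)/6)² = 1.778
te_D = (1 + 4·2 + 15)/6 = 24/6 = 4; σ²_D = ((15−1)/6)² = 5.444
te_E = (8 + 4·13 + 24)/6 = 84/6 = 14; σ²_E = ((24−8)/6)² = 7.111
te_F = (8 + 4·14 + 20)/6 = 84/6 = 14; σ²_F = ((20−8)/6)² = 4.000

Forward pass:
ES_A = 0; EF_A = 5
ES_B = 5; EF_B = 5+14 = 19
ES_C = 5; EF_C = 5+4 = 9
ES_D = 5; EF_D = 5+4 = 9
ES_E = 19; EF_E = 19+14 = 33
ES_F = max(EF_C=9, EF_D=9, EF_E=33) = 33; EF_F = 33+14 = 47
Expected project duration μ = 47 hours. Critical path: A → B → E → F.

Variance along critical path = 0.444 + 7.111 + 7.111 + 4.000 = 18.667; σ = 4.320 hours.
D = μ + z·σ = 47 + 1.036·4.320 = 51.5 hours

51.5 hours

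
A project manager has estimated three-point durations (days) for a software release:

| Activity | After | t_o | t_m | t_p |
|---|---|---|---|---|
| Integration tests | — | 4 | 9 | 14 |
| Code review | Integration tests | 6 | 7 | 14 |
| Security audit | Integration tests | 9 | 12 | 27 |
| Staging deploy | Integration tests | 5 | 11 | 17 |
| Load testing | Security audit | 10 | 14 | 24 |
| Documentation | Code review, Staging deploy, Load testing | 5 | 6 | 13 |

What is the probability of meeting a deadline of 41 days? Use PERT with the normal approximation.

te_Integration tests = (4 + 4·9 + 14)/6 = 54/6 = 9; σ²_Integration tests = ((14−4)/6)² = 2.778
te_Code review = (6 + 4·7 + 14)/6 = 48/6 = 8; σ²_Code review = ((14−6)/6)² = 1.778
te_Security audit = (9 + 4·12 + 27)/6 = 84/6 = 14; σ²_Security audit = ((27−9)/6)² = 9.000
te_Staging deploy = (5 + 4·11 + 17)/6 = 66/6 = 11; σ²_Staging deploy = ((17−5)/6)² = 4.000
te_Load testing = (10 + 4·14 + 24)/6 = 90/6 = 15; σ²_Load testing = ((24−10)/6)² = 5.444
te_Documentation = (5 + 4·6 + 13)/6 = 42/6 = 7; σ²_Documentation = ((13−5)/6)² = 1.778

Forward pass:
ES_Integration tests = 0; EF_Integration tests = 9
ES_Code review = 9; EF_Code review = 9+8 = 17
ES_Security audit = 9; EF_Security audit = 9+14 = 23
ES_Staging deploy = 9; EF_Staging deploy = 9+11 = 20
ES_Load testing = 23; EF_Load testing = 23+15 = 38
ES_Documentation = max(EF_Code review=17, EF_Staging deploy=20, EF_Load testing=38) = 38; EF_Documentation = 38+7 = 45
Expected project duration μ = 45 days. Critical path: Integration tests → Security audit → Load testing → Documentation.

Variance along critical path = 2.778 + 9.000 + 5.444 + 1.778 = 19.000; σ = √19.000 = 4.359 days.
Z = (41 − 45) / 4.359 = -0.918
P(T ≤ 41) = Φ(-0.918) ≈ 0.179

0.179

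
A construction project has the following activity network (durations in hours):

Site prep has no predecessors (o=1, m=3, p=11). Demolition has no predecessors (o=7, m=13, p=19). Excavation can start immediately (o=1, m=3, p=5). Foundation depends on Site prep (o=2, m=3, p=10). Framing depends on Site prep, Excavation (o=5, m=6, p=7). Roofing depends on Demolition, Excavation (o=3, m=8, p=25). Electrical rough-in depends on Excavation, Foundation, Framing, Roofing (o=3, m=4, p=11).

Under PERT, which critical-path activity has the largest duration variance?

te_Site prep = (1 + 4·3 + 11)/6 = 24/6 = 4; σ²_Site prep = ((11−1)/6)² = 2.778
te_Demolition = (7 + 4·13 + 19)/6 = 78/6 = 13; σ²_Demolition = ((19−7)/6)² = 4.000
te_Excavation = (1 + 4·3 + 5)/6 = 18/6 = 3; σ²_Excavation = ((5−1)/6)² = 0.444
te_Foundation = (2 + 4·3 + 10)/6 = 24/6 = 4; σ²_Foundation = ((10−2)/6)² = 1.778
te_Framing = (5 + 4·6 + 7)/6 = 36/6 = 6; σ²_Framing = ((7−5)/6)² = 0.111
te_Roofing = (3 + 4·8 + 25)/6 = 60/6 = 10; σ²_Roofing = ((25−3)/6)² = 13.444
te_Electrical rough-in = (3 + 4·4 + 11)/6 = 30/6 = 5; σ²_Electrical rough-in = ((11−3)/6)² = 1.778

Forward pass:
ES_Site prep = 0; EF_Site prep = 4
ES_Demolition = 0; EF_Demolition = 13
ES_Excavation = 0; EF_Excavation = 3
ES_Foundation = 4; EF_Foundation = 4+4 = 8
ES_Framing = max(EF_Site prep=4, EF_Excavation=3) = 4; EF_Framing = 4+6 = 10
ES_Roofing = max(EF_Demolition=13, EF_Excavation=3) = 13; EF_Roofing = 13+10 = 23
ES_Electrical rough-in = max(EF_Excavation=3, EF_Foundation=8, EF_Framing=10, EF_Roofing=23) = 23; EF_Electrical rough-in = 23+5 = 28
Expected project duration μ = 28 hours. Critical path: Demolition → Roofing → Electrical rough-in.

Variances on critical path: σ²_Demolition=4.000, σ²_Roofing=13.444, σ²_Electrical rough-in=1.778.
Largest is σ²_Roofing = 13.444.

Roofing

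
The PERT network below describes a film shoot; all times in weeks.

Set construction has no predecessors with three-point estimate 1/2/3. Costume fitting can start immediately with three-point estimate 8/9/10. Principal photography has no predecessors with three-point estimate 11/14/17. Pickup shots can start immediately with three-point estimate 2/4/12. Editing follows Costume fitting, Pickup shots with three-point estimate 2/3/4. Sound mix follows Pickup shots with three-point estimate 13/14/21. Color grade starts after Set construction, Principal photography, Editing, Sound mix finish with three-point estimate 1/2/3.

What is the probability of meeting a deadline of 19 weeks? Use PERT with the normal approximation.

te_Set construction = (1 + 4·2 + 3)/6 = 12/6 = 2; σ²_Set construction = ((3−1)/6)² = 0.111
te_Costume fitting = (8 + 4·9 + 10)/6 = 54/6 = 9; σ²_Costume fitting = ((10−8)/6)² = 0.111
te_Principal photography = (11 + 4·14 + 17)/6 = 84/6 = 14; σ²_Principal photography = ((17−11)/6)² = 1.000
te_Pickup shots = (2 + 4·4 + 12)/6 = 30/6 = 5; σ²_Pickup shots = ((12−2)/6)² = 2.778
te_Editing = (2 + 4·3 + 4)/6 = 18/6 = 3; σ²_Editing = ((4−2)/6)² = 0.111
te_Sound mix = (13 + 4·14 + 21)/6 = 90/6 = 15; σ²_Sound mix = ((21−13)/6)² = 1.778
te_Color grade = (1 + 4·2 + 3)/6 = 12/6 = 2; σ²_Color grade = ((3−1)/6)² = 0.111

Forward pass:
ES_Set construction = 0; EF_Set construction = 2
ES_Costume fitting = 0; EF_Costume fitting = 9
ES_Principal photography = 0; EF_Principal photography = 14
ES_Pickup shots = 0; EF_Pickup shots = 5
ES_Editing = max(EF_Costume fitting=9, EF_Pickup shots=5) = 9; EF_Editing = 9+3 = 12
ES_Sound mix = 5; EF_Sound mix = 5+15 = 20
ES_Color grade = max(EF_Set construction=2, EF_Principal photography=14, EF_Editing=12, EF_Sound mix=20) = 20; EF_Color grade = 20+2 = 22
Expected project duration μ = 22 weeks. Critical path: Pickup shots → Sound mix → Color grade.

Variance along critical path = 2.778 + 1.778 + 0.111 = 4.667; σ = √4.667 = 2.160 weeks.
Z = (19 − 22) / 2.160 = -1.389
P(T ≤ 19) = Φ(-1.389) ≈ 0.082

0.082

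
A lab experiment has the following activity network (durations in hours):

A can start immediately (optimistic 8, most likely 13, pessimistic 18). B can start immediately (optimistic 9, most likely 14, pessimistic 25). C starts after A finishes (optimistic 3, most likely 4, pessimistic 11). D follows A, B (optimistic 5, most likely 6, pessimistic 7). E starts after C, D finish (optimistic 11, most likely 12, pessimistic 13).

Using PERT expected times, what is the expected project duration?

33 hours

te_A = (8 + 4·13 + 18)/6 = 78/6 = 13
te_B = (9 + 4·14 + 25)/6 = 90/6 = 15
te_C = (3 + 4·4 + 11)/6 = 30/6 = 5
te_D = (5 + 4·6 + 7)/6 = 36/6 = 6
te_E = (11 + 4·12 + 13)/6 = 72/6 = 12

Forward pass:
ES_A = 0; EF_A = 13
ES_B = 0; EF_B = 15
ES_C = 13; EF_C = 13+5 = 18
ES_D = max(EF_A=13, EF_B=15) = 15; EF_D = 15+6 = 21
ES_E = max(EF_C=18, EF_D=21) = 21; EF_E = 21+12 = 33
Expected project duration μ = 33 hours. Critical path: B → D → E.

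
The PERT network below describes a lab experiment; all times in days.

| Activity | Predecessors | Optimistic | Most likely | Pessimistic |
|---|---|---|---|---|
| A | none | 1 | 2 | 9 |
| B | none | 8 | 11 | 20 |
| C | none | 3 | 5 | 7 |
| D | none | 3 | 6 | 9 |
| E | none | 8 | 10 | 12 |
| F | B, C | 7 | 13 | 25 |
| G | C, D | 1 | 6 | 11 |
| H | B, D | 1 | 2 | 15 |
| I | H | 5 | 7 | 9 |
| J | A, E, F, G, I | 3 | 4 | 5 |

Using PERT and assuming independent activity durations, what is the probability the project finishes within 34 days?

te_A = (1 + 4·2 + 9)/6 = 18/6 = 3; σ²_A = ((9−1)/6)² = 1.778
te_B = (8 + 4·11 + 20)/6 = 72/6 = 12; σ²_B = ((20−8)/6)² = 4.000
te_C = (3 + 4·5 + 7)/6 = 30/6 = 5; σ²_C = ((7−3)/6)² = 0.444
te_D = (3 + 4·6 + 9)/6 = 36/6 = 6; σ²_D = ((9−3)/6)² = 1.000
te_E = (8 + 4·10 + 12)/6 = 60/6 = 10; σ²_E = ((12−8)/6)² = 0.444
te_F = (7 + 4·13 + 25)/6 = 84/6 = 14; σ²_F = ((25−7)/6)² = 9.000
te_G = (1 + 4·6 + 11)/6 = 36/6 = 6; σ²_G = ((11−1)/6)² = 2.778
te_H = (1 + 4·2 + 15)/6 = 24/6 = 4; σ²_H = ((15−1)/6)² = 5.444
te_I = (5 + 4·7 + 9)/6 = 42/6 = 7; σ²_I = ((9−5)/6)² = 0.444
te_J = (3 + 4·4 + 5)/6 = 24/6 = 4; σ²_J = ((5−3)/6)² = 0.111

Forward pass:
ES_A = 0; EF_A = 3
ES_B = 0; EF_B = 12
ES_C = 0; EF_C = 5
ES_D = 0; EF_D = 6
ES_E = 0; EF_E = 10
ES_F = max(EF_B=12, EF_C=5) = 12; EF_F = 12+14 = 26
ES_G = max(EF_C=5, EF_D=6) = 6; EF_G = 6+6 = 12
ES_H = max(EF_B=12, EF_D=6) = 12; EF_H = 12+4 = 16
ES_I = 16; EF_I = 16+7 = 23
ES_J = max(EF_A=3, EF_E=10, EF_F=26, EF_G=12, EF_I=23) = 26; EF_J = 26+4 = 30
Expected project duration μ = 30 days. Critical path: B → F → J.

Variance along critical path = 4.000 + 9.000 + 0.111 = 13.111; σ = √13.111 = 3.621 days.
Z = (34 − 30) / 3.621 = 1.105
P(T ≤ 34) = Φ(1.105) ≈ 0.865

0.865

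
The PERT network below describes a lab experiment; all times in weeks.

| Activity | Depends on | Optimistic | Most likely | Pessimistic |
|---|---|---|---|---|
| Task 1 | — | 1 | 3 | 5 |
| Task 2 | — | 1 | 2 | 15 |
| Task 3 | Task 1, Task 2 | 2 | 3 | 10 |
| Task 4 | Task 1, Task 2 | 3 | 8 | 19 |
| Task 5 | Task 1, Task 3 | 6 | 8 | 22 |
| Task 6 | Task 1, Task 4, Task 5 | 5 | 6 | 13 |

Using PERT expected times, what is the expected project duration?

te_Task 1 = (1 + 4·3 + 5)/6 = 18/6 = 3
te_Task 2 = (1 + 4·2 + 15)/6 = 24/6 = 4
te_Task 3 = (2 + 4·3 + 10)/6 = 24/6 = 4
te_Task 4 = (3 + 4·8 + 19)/6 = 54/6 = 9
te_Task 5 = (6 + 4·8 + 22)/6 = 60/6 = 10
te_Task 6 = (5 + 4·6 + 13)/6 = 42/6 = 7

Forward pass:
ES_Task 1 = 0; EF_Task 1 = 3
ES_Task 2 = 0; EF_Task 2 = 4
ES_Task 3 = max(EF_Task 1=3, EF_Task 2=4) = 4; EF_Task 3 = 4+4 = 8
ES_Task 4 = max(EF_Task 1=3, EF_Task 2=4) = 4; EF_Task 4 = 4+9 = 13
ES_Task 5 = max(EF_Task 1=3, EF_Task 3=8) = 8; EF_Task 5 = 8+10 = 18
ES_Task 6 = max(EF_Task 1=3, EF_Task 4=13, EF_Task 5=18) = 18; EF_Task 6 = 18+7 = 25
Expected project duration μ = 25 weeks. Critical path: Task 2 → Task 3 → Task 5 → Task 6.

25 weeks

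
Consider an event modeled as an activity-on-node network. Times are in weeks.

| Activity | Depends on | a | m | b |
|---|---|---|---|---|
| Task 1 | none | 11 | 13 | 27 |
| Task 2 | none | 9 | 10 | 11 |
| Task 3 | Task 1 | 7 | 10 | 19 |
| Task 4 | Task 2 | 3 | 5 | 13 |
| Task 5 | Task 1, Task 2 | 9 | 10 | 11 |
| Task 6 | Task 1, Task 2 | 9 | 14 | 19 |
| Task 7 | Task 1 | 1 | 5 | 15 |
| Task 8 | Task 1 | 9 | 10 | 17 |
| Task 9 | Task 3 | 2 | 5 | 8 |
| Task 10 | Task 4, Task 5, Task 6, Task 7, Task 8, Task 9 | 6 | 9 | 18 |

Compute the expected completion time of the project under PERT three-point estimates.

te_Task 1 = (11 + 4·13 + 27)/6 = 90/6 = 15
te_Task 2 = (9 + 4·10 + 11)/6 = 60/6 = 10
te_Task 3 = (7 + 4·10 + 19)/6 = 66/6 = 11
te_Task 4 = (3 + 4·5 + 13)/6 = 36/6 = 6
te_Task 5 = (9 + 4·10 + 11)/6 = 60/6 = 10
te_Task 6 = (9 + 4·14 + 19)/6 = 84/6 = 14
te_Task 7 = (1 + 4·5 + 15)/6 = 36/6 = 6
te_Task 8 = (9 + 4·10 + 17)/6 = 66/6 = 11
te_Task 9 = (2 + 4·5 + 8)/6 = 30/6 = 5
te_Task 10 = (6 + 4·9 + 18)/6 = 60/6 = 10

Forward pass:
ES_Task 1 = 0; EF_Task 1 = 15
ES_Task 2 = 0; EF_Task 2 = 10
ES_Task 3 = 15; EF_Task 3 = 15+11 = 26
ES_Task 4 = 10; EF_Task 4 = 10+6 = 16
ES_Task 5 = max(EF_Task 1=15, EF_Task 2=10) = 15; EF_Task 5 = 15+10 = 25
ES_Task 6 = max(EF_Task 1=15, EF_Task 2=10) = 15; EF_Task 6 = 15+14 = 29
ES_Task 7 = 15; EF_Task 7 = 15+6 = 21
ES_Task 8 = 15; EF_Task 8 = 15+11 = 26
ES_Task 9 = 26; EF_Task 9 = 26+5 = 31
ES_Task 10 = max(EF_Task 4=16, EF_Task 5=25, EF_Task 6=29, EF_Task 7=21, EF_Task 8=26, EF_Task 9=31) = 31; EF_Task 10 = 31+10 = 41
Expected project duration μ = 41 weeks. Critical path: Task 1 → Task 3 → Task 9 → Task 10.

41 weeks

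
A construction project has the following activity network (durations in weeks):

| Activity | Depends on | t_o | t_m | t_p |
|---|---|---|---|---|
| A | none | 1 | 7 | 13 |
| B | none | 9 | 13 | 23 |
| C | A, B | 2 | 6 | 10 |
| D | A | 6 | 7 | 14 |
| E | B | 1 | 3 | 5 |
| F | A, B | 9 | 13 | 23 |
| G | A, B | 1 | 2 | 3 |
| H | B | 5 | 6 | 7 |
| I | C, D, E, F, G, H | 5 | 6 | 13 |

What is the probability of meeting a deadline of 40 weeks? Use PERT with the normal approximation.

0.920

te_A = (1 + 4·7 + 13)/6 = 42/6 = 7; σ²_A = ((13−1)/6)² = 4.000
te_B = (9 + 4·13 + 23)/6 = 84/6 = 14; σ²_B = ((23−9)/6)² = 5.444
te_C = (2 + 4·6 + 10)/6 = 36/6 = 6; σ²_C = ((10−2)/6)² = 1.778
te_D = (6 + 4·7 + 14)/6 = 48/6 = 8; σ²_D = ((14−6)/6)² = 1.778
te_E = (1 + 4·3 + 5)/6 = 18/6 = 3; σ²_E = ((5−1)/6)² = 0.444
te_F = (9 + 4·13 + 23)/6 = 84/6 = 14; σ²_F = ((23−9)/6)² = 5.444
te_G = (1 + 4·2 + 3)/6 = 12/6 = 2; σ²_G = ((3−1)/6)² = 0.111
te_H = (5 + 4·6 + 7)/6 = 36/6 = 6; σ²_H = ((7−5)/6)² = 0.111
te_I = (5 + 4·6 + 13)/6 = 42/6 = 7; σ²_I = ((13−5)/6)² = 1.778

Forward pass:
ES_A = 0; EF_A = 7
ES_B = 0; EF_B = 14
ES_C = max(EF_A=7, EF_B=14) = 14; EF_C = 14+6 = 20
ES_D = 7; EF_D = 7+8 = 15
ES_E = 14; EF_E = 14+3 = 17
ES_F = max(EF_A=7, EF_B=14) = 14; EF_F = 14+14 = 28
ES_G = max(EF_A=7, EF_B=14) = 14; EF_G = 14+2 = 16
ES_H = 14; EF_H = 14+6 = 20
ES_I = max(EF_C=20, EF_D=15, EF_E=17, EF_F=28, EF_G=16, EF_H=20) = 28; EF_I = 28+7 = 35
Expected project duration μ = 35 weeks. Critical path: B → F → I.

Variance along critical path = 5.444 + 5.444 + 1.778 = 12.667; σ = √12.667 = 3.559 weeks.
Z = (40 − 35) / 3.559 = 1.405
P(T ≤ 40) = Φ(1.405) ≈ 0.920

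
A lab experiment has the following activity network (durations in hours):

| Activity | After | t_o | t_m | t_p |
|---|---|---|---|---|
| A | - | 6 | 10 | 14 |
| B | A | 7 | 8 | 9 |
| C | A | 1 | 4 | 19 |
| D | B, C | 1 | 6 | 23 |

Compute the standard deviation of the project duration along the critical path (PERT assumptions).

te_A = (6 + 4·10 + 14)/6 = 60/6 = 10; σ²_A = ((14−6)/6)² = 1.778
te_B = (7 + 4·8 + 9)/6 = 48/6 = 8; σ²_B = ((9−7)/6)² = 0.111
te_C = (1 + 4·4 + 19)/6 = 36/6 = 6; σ²_C = ((19−1)/6)² = 9.000
te_D = (1 + 4·6 + 23)/6 = 48/6 = 8; σ²_D = ((23−1)/6)² = 13.444

Forward pass:
ES_A = 0; EF_A = 10
ES_B = 10; EF_B = 10+8 = 18
ES_C = 10; EF_C = 10+6 = 16
ES_D = max(EF_B=18, EF_C=16) = 18; EF_D = 18+8 = 26
Expected project duration μ = 26 hours. Critical path: A → B → D.

Variance along critical path = 1.778 + 0.111 + 13.444 = 15.333
σ = √15.333 = 3.916 hours

3.92 hours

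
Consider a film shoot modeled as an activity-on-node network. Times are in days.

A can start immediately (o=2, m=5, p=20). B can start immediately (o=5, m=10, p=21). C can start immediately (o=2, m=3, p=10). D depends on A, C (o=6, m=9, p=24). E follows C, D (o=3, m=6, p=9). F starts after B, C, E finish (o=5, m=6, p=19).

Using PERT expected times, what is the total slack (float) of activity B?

te_A = (2 + 4·5 + 20)/6 = 42/6 = 7
te_B = (5 + 4·10 + 21)/6 = 66/6 = 11
te_C = (2 + 4·3 + 10)/6 = 24/6 = 4
te_D = (6 + 4·9 + 24)/6 = 66/6 = 11
te_E = (3 + 4·6 + 9)/6 = 36/6 = 6
te_F = (5 + 4·6 + 19)/6 = 48/6 = 8

Forward pass:
ES_A = 0; EF_A = 7
ES_B = 0; EF_B = 11
ES_C = 0; EF_C = 4
ES_D = max(EF_A=7, EF_C=4) = 7; EF_D = 7+11 = 18
ES_E = max(EF_C=4, EF_D=18) = 18; EF_E = 18+6 = 24
ES_F = max(EF_B=11, EF_C=4, EF_E=24) = 24; EF_F = 24+8 = 32
Expected project duration μ = 32 days. Critical path: A → D → E → F.

Backward pass:
LF_F = 32; LS_F = 32−8 = 24
LF_E = LS_F = 24; LS_E = 24−6 = 18
LF_D = LS_E = 18; LS_D = 18−11 = 7
LF_C = min(LS_D=7, LS_E=18, LS_F=24) = 7; LS_C = 7−4 = 3
LF_B = LS_F = 24; LS_B = 24−11 = 13
LF_A = LS_D = 7; LS_A = 7−7 = 0
Slack_B = LS_B − ES_B = 13 − 0 = 13

13 days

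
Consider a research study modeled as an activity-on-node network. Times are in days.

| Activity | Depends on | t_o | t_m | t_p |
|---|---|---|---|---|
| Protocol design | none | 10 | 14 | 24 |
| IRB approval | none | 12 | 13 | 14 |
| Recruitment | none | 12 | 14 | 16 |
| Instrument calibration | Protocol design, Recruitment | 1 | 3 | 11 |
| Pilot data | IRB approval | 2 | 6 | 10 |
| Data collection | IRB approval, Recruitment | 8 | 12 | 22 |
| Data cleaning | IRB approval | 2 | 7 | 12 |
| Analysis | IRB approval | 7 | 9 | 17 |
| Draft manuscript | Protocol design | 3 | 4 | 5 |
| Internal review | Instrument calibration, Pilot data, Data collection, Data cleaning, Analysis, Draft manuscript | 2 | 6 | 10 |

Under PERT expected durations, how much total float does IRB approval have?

te_Protocol design = (10 + 4·14 + 24)/6 = 90/6 = 15
te_IRB approval = (12 + 4·13 + 14)/6 = 78/6 = 13
te_Recruitment = (12 + 4·14 + 16)/6 = 84/6 = 14
te_Instrument calibration = (1 + 4·3 + 11)/6 = 24/6 = 4
te_Pilot data = (2 + 4·6 + 10)/6 = 36/6 = 6
te_Data collection = (8 + 4·12 + 22)/6 = 78/6 = 13
te_Data cleaning = (2 + 4·7 + 12)/6 = 42/6 = 7
te_Analysis = (7 + 4·9 + 17)/6 = 60/6 = 10
te_Draft manuscript = (3 + 4·4 + 5)/6 = 24/6 = 4
te_Internal review = (2 + 4·6 + 10)/6 = 36/6 = 6

Forward pass:
ES_Protocol design = 0; EF_Protocol design = 15
ES_IRB approval = 0; EF_IRB approval = 13
ES_Recruitment = 0; EF_Recruitment = 14
ES_Instrument calibration = max(EF_Protocol design=15, EF_Recruitment=14) = 15; EF_Instrument calibration = 15+4 = 19
ES_Pilot data = 13; EF_Pilot data = 13+6 = 19
ES_Data collection = max(EF_IRB approval=13, EF_Recruitment=14) = 14; EF_Data collection = 14+13 = 27
ES_Data cleaning = 13; EF_Data cleaning = 13+7 = 20
ES_Analysis = 13; EF_Analysis = 13+10 = 23
ES_Draft manuscript = 15; EF_Draft manuscript = 15+4 = 19
ES_Internal review = max(EF_Instrument calibration=19, EF_Pilot data=19, EF_Data collection=27, EF_Data cleaning=20, EF_Analysis=23, EF_Draft manuscript=19) = 27; EF_Internal review = 27+6 = 33
Expected project duration μ = 33 days. Critical path: Recruitment → Data collection → Internal review.

Backward pass:
LF_Internal review = 33; LS_Internal review = 33−6 = 27
LF_Draft manuscript = LS_Internal review = 27; LS_Draft manuscript = 27−4 = 23
LF_Analysis = LS_Internal review = 27; LS_Analysis = 27−10 = 17
LF_Data cleaning = LS_Internal review = 27; LS_Data cleaning = 27−7 = 20
LF_Data collection = LS_Internal review = 27; LS_Data collection = 27−13 = 14
LF_Pilot data = LS_Internal review = 27; LS_Pilot data = 27−6 = 21
LF_Instrument calibration = LS_Internal review = 27; LS_Instrument calibration = 27−4 = 23
LF_Recruitment = min(LS_Instrument calibration=23, LS_Data collection=14) = 14; LS_Recruitment = 14−14 = 0
LF_IRB approval = min(LS_Pilot data=21, LS_Data collection=14, LS_Data cleaning=20, LS_Analysis=17) = 14; LS_IRB approval = 14−13 = 1
LF_Protocol design = min(LS_Instrument calibration=23, LS_Draft manuscript=23) = 23; LS_Protocol design = 23−15 = 8
Slack_IRB approval = LS_IRB approval − ES_IRB approval = 1 − 0 = 1

1 days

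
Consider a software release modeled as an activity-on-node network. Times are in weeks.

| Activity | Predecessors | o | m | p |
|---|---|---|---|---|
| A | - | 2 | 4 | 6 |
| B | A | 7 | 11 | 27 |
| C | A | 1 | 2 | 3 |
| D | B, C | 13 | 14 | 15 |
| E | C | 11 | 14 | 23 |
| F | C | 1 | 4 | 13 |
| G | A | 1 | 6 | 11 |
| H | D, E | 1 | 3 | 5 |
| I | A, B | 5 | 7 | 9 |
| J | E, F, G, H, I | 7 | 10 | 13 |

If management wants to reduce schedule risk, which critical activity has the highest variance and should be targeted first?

te_A = (2 + 4·4 + 6)/6 = 24/6 = 4; σ²_A = ((6−2)/6)² = 0.444
te_B = (7 + 4·11 + 27)/6 = 78/6 = 13; σ²_B = ((27−7)/6)² = 11.111
te_C = (1 + 4·2 + 3)/6 = 12/6 = 2; σ²_C = ((3−1)/6)² = 0.111
te_D = (13 + 4·14 + 15)/6 = 84/6 = 14; σ²_D = ((15−13)/6)² = 0.111
te_E = (11 + 4·14 + 23)/6 = 90/6 = 15; σ²_E = ((23−11)/6)² = 4.000
te_F = (1 + 4·4 + 13)/6 = 30/6 = 5; σ²_F = ((13−1)/6)² = 4.000
te_G = (1 + 4·6 + 11)/6 = 36/6 = 6; σ²_G = ((11−1)/6)² = 2.778
te_H = (1 + 4·3 + 5)/6 = 18/6 = 3; σ²_H = ((5−1)/6)² = 0.444
te_I = (5 + 4·7 + 9)/6 = 42/6 = 7; σ²_I = ((9−5)/6)² = 0.444
te_J = (7 + 4·10 + 13)/6 = 60/6 = 10; σ²_J = ((13−7)/6)² = 1.000

Forward pass:
ES_A = 0; EF_A = 4
ES_B = 4; EF_B = 4+13 = 17
ES_C = 4; EF_C = 4+2 = 6
ES_D = max(EF_B=17, EF_C=6) = 17; EF_D = 17+14 = 31
ES_E = 6; EF_E = 6+15 = 21
ES_F = 6; EF_F = 6+5 = 11
ES_G = 4; EF_G = 4+6 = 10
ES_H = max(EF_D=31, EF_E=21) = 31; EF_H = 31+3 = 34
ES_I = max(EF_A=4, EF_B=17) = 17; EF_I = 17+7 = 24
ES_J = max(EF_E=21, EF_F=11, EF_G=10, EF_H=34, EF_I=24) = 34; EF_J = 34+10 = 44
Expected project duration μ = 44 weeks. Critical path: A → B → D → H → J.

Variances on critical path: σ²_A=0.444, σ²_B=11.111, σ²_D=0.111, σ²_H=0.444, σ²_J=1.000.
Largest is σ²_B = 11.111.

B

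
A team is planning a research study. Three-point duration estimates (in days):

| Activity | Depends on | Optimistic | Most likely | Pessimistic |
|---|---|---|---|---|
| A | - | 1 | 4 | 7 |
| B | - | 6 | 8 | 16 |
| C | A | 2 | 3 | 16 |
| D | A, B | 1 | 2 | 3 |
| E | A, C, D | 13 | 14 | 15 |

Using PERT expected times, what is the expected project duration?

te_A = (1 + 4·4 + 7)/6 = 24/6 = 4
te_B = (6 + 4·8 + 16)/6 = 54/6 = 9
te_C = (2 + 4·3 + 16)/6 = 30/6 = 5
te_D = (1 + 4·2 + 3)/6 = 12/6 = 2
te_E = (13 + 4·14 + 15)/6 = 84/6 = 14

Forward pass:
ES_A = 0; EF_A = 4
ES_B = 0; EF_B = 9
ES_C = 4; EF_C = 4+5 = 9
ES_D = max(EF_A=4, EF_B=9) = 9; EF_D = 9+2 = 11
ES_E = max(EF_A=4, EF_C=9, EF_D=11) = 11; EF_E = 11+14 = 25
Expected project duration μ = 25 days. Critical path: B → D → E.

25 days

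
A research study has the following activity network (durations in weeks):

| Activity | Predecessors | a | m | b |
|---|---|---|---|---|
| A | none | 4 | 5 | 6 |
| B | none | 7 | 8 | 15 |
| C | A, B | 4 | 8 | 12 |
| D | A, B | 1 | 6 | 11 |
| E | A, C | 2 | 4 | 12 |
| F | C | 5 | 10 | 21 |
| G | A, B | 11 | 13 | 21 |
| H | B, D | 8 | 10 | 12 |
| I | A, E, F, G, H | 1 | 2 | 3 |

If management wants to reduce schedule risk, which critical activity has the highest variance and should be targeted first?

F

te_A = (4 + 4·5 + 6)/6 = 30/6 = 5; σ²_A = ((6−4)/6)² = 0.111
te_B = (7 + 4·8 + 15)/6 = 54/6 = 9; σ²_B = ((15−7)/6)² = 1.778
te_C = (4 + 4·8 + 12)/6 = 48/6 = 8; σ²_C = ((12−4)/6)² = 1.778
te_D = (1 + 4·6 + 11)/6 = 36/6 = 6; σ²_D = ((11−1)/6)² = 2.778
te_E = (2 + 4·4 + 12)/6 = 30/6 = 5; σ²_E = ((12−2)/6)² = 2.778
te_F = (5 + 4·10 + 21)/6 = 66/6 = 11; σ²_F = ((21−5)/6)² = 7.111
te_G = (11 + 4·13 + 21)/6 = 84/6 = 14; σ²_G = ((21−11)/6)² = 2.778
te_H = (8 + 4·10 + 12)/6 = 60/6 = 10; σ²_H = ((12−8)/6)² = 0.444
te_I = (1 + 4·2 + 3)/6 = 12/6 = 2; σ²_I = ((3−1)/6)² = 0.111

Forward pass:
ES_A = 0; EF_A = 5
ES_B = 0; EF_B = 9
ES_C = max(EF_A=5, EF_B=9) = 9; EF_C = 9+8 = 17
ES_D = max(EF_A=5, EF_B=9) = 9; EF_D = 9+6 = 15
ES_E = max(EF_A=5, EF_C=17) = 17; EF_E = 17+5 = 22
ES_F = 17; EF_F = 17+11 = 28
ES_G = max(EF_A=5, EF_B=9) = 9; EF_G = 9+14 = 23
ES_H = max(EF_B=9, EF_D=15) = 15; EF_H = 15+10 = 25
ES_I = max(EF_A=5, EF_E=22, EF_F=28, EF_G=23, EF_H=25) = 28; EF_I = 28+2 = 30
Expected project duration μ = 30 weeks. Critical path: B → C → F → I.

Variances on critical path: σ²_B=1.778, σ²_C=1.778, σ²_F=7.111, σ²_I=0.111.
Largest is σ²_F = 7.111.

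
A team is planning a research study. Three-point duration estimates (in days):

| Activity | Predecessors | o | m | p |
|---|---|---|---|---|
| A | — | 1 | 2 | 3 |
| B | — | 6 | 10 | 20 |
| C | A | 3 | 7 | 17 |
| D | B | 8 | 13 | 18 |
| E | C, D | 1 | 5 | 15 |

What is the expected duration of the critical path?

te_A = (1 + 4·2 + 3)/6 = 12/6 = 2
te_B = (6 + 4·10 + 20)/6 = 66/6 = 11
te_C = (3 + 4·7 + 17)/6 = 48/6 = 8
te_D = (8 + 4·13 + 18)/6 = 78/6 = 13
te_E = (1 + 4·5 + 15)/6 = 36/6 = 6

Forward pass:
ES_A = 0; EF_A = 2
ES_B = 0; EF_B = 11
ES_C = 2; EF_C = 2+8 = 10
ES_D = 11; EF_D = 11+13 = 24
ES_E = max(EF_C=10, EF_D=24) = 24; EF_E = 24+6 = 30
Expected project duration μ = 30 days. Critical path: B → D → E.

30 days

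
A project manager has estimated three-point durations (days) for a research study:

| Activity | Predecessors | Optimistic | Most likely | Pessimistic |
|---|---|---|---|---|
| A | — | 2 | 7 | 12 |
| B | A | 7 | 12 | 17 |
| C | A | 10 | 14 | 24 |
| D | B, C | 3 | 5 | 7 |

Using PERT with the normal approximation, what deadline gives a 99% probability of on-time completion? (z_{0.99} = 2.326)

33.8 days

te_A = (2 + 4·7 + 12)/6 = 42/6 = 7; σ²_A = ((12−2)/6)² = 2.778
te_B = (7 + 4·12 + 17)/6 = 72/6 = 12; σ²_B = ((17−7)/6)² = 2.778
te_C = (10 + 4·14 + 24)/6 = 90/6 = 15; σ²_C = ((24−10)/6)² = 5.444
te_D = (3 + 4·5 + 7)/6 = 30/6 = 5; σ²_D = ((7−3)/6)² = 0.444

Forward pass:
ES_A = 0; EF_A = 7
ES_B = 7; EF_B = 7+12 = 19
ES_C = 7; EF_C = 7+15 = 22
ES_D = max(EF_B=19, EF_C=22) = 22; EF_D = 22+5 = 27
Expected project duration μ = 27 days. Critical path: A → C → D.

Variance along critical path = 2.778 + 5.444 + 0.444 = 8.667; σ = 2.944 days.
D = μ + z·σ = 27 + 2.326·2.944 = 33.8 days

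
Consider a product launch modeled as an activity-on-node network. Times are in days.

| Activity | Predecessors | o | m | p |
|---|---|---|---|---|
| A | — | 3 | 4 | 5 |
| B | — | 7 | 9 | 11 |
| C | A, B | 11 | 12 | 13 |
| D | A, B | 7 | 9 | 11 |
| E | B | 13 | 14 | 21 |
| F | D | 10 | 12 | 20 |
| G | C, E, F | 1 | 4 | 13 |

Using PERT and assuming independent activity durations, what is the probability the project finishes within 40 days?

te_A = (3 + 4·4 + 5)/6 = 24/6 = 4; σ²_A = ((5−3)/6)² = 0.111
te_B = (7 + 4·9 + 11)/6 = 54/6 = 9; σ²_B = ((11−7)/6)² = 0.444
te_C = (11 + 4·12 + 13)/6 = 72/6 = 12; σ²_C = ((13−11)/6)² = 0.111
te_D = (7 + 4·9 + 11)/6 = 54/6 = 9; σ²_D = ((11−7)/6)² = 0.444
te_E = (13 + 4·14 + 21)/6 = 90/6 = 15; σ²_E = ((21−13)/6)² = 1.778
te_F = (10 + 4·12 + 20)/6 = 78/6 = 13; σ²_F = ((20−10)/6)² = 2.778
te_G = (1 + 4·4 + 13)/6 = 30/6 = 5; σ²_G = ((13−1)/6)² = 4.000

Forward pass:
ES_A = 0; EF_A = 4
ES_B = 0; EF_B = 9
ES_C = max(EF_A=4, EF_B=9) = 9; EF_C = 9+12 = 21
ES_D = max(EF_A=4, EF_B=9) = 9; EF_D = 9+9 = 18
ES_E = 9; EF_E = 9+15 = 24
ES_F = 18; EF_F = 18+13 = 31
ES_G = max(EF_C=21, EF_E=24, EF_F=31) = 31; EF_G = 31+5 = 36
Expected project duration μ = 36 days. Critical path: B → D → F → G.

Variance along critical path = 0.444 + 0.444 + 2.778 + 4.000 = 7.667; σ = √7.667 = 2.769 days.
Z = (40 − 36) / 2.769 = 1.445
P(T ≤ 40) = Φ(1.445) ≈ 0.926

0.926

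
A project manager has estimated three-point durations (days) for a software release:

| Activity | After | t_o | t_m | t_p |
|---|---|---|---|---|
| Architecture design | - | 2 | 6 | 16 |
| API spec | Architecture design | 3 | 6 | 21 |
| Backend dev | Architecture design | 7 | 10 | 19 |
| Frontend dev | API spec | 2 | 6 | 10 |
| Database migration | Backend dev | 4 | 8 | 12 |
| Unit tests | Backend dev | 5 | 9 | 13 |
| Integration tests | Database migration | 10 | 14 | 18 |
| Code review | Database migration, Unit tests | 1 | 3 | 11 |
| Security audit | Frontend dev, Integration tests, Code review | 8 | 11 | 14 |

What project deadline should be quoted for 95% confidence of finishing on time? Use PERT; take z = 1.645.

57.2 days

te_Architecture design = (2 + 4·6 + 16)/6 = 42/6 = 7; σ²_Architecture design = ((16−2)/6)² = 5.444
te_API spec = (3 + 4·6 + 21)/6 = 48/6 = 8; σ²_API spec = ((21−3)/6)² = 9.000
te_Backend dev = (7 + 4·10 + 19)/6 = 66/6 = 11; σ²_Backend dev = ((19−7)/6)² = 4.000
te_Frontend dev = (2 + 4·6 + 10)/6 = 36/6 = 6; σ²_Frontend dev = ((10−2)/6)² = 1.778
te_Database migration = (4 + 4·8 + 12)/6 = 48/6 = 8; σ²_Database migration = ((12−4)/6)² = 1.778
te_Unit tests = (5 + 4·9 + 13)/6 = 54/6 = 9; σ²_Unit tests = ((13−5)/6)² = 1.778
te_Integration tests = (10 + 4·14 + 18)/6 = 84/6 = 14; σ²_Integration tests = ((18−10)/6)² = 1.778
te_Code review = (1 + 4·3 + 11)/6 = 24/6 = 4; σ²_Code review = ((11−1)/6)² = 2.778
te_Security audit = (8 + 4·11 + 14)/6 = 66/6 = 11; σ²_Security audit = ((14−8)/6)² = 1.000

Forward pass:
ES_Architecture design = 0; EF_Architecture design = 7
ES_API spec = 7; EF_API spec = 7+8 = 15
ES_Backend dev = 7; EF_Backend dev = 7+11 = 18
ES_Frontend dev = 15; EF_Frontend dev = 15+6 = 21
ES_Database migration = 18; EF_Database migration = 18+8 = 26
ES_Unit tests = 18; EF_Unit tests = 18+9 = 27
ES_Integration tests = 26; EF_Integration tests = 26+14 = 40
ES_Code review = max(EF_Database migration=26, EF_Unit tests=27) = 27; EF_Code review = 27+4 = 31
ES_Security audit = max(EF_Frontend dev=21, EF_Integration tests=40, EF_Code review=31) = 40; EF_Security audit = 40+11 = 51
Expected project duration μ = 51 days. Critical path: Architecture design → Backend dev → Database migration → Integration tests → Security audit.

Variance along critical path = 5.444 + 4.000 + 1.778 + 1.778 + 1.000 = 14.000; σ = 3.742 days.
D = μ + z·σ = 51 + 1.645·3.742 = 57.2 days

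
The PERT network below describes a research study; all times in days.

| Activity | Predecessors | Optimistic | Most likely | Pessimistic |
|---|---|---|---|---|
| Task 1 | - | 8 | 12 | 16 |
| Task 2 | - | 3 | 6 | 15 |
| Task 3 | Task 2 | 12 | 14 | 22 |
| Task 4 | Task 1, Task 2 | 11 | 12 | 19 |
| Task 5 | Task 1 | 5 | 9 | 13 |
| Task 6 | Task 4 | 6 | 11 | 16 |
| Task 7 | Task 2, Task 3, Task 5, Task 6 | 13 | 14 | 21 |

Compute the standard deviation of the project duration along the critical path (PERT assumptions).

2.85 days

te_Task 1 = (8 + 4·12 + 16)/6 = 72/6 = 12; σ²_Task 1 = ((16−8)/6)² = 1.778
te_Task 2 = (3 + 4·6 + 15)/6 = 42/6 = 7; σ²_Task 2 = ((15−3)/6)² = 4.000
te_Task 3 = (12 + 4·14 + 22)/6 = 90/6 = 15; σ²_Task 3 = ((22−12)/6)² = 2.778
te_Task 4 = (11 + 4·12 + 19)/6 = 78/6 = 13; σ²_Task 4 = ((19−11)/6)² = 1.778
te_Task 5 = (5 + 4·9 + 13)/6 = 54/6 = 9; σ²_Task 5 = ((13−5)/6)² = 1.778
te_Task 6 = (6 + 4·11 + 16)/6 = 66/6 = 11; σ²_Task 6 = ((16−6)/6)² = 2.778
te_Task 7 = (13 + 4·14 + 21)/6 = 90/6 = 15; σ²_Task 7 = ((21−13)/6)² = 1.778

Forward pass:
ES_Task 1 = 0; EF_Task 1 = 12
ES_Task 2 = 0; EF_Task 2 = 7
ES_Task 3 = 7; EF_Task 3 = 7+15 = 22
ES_Task 4 = max(EF_Task 1=12, EF_Task 2=7) = 12; EF_Task 4 = 12+13 = 25
ES_Task 5 = 12; EF_Task 5 = 12+9 = 21
ES_Task 6 = 25; EF_Task 6 = 25+11 = 36
ES_Task 7 = max(EF_Task 2=7, EF_Task 3=22, EF_Task 5=21, EF_Task 6=36) = 36; EF_Task 7 = 36+15 = 51
Expected project duration μ = 51 days. Critical path: Task 1 → Task 4 → Task 6 → Task 7.

Variance along critical path = 1.778 + 1.778 + 2.778 + 1.778 = 8.111
σ = √8.111 = 2.848 days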